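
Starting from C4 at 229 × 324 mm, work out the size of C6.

114 × 162 mm

C5: ⌊324/2⌋ × 229 = 162 × 229 mm
C6: ⌊229/2⌋ × 162 = 114 × 162 mm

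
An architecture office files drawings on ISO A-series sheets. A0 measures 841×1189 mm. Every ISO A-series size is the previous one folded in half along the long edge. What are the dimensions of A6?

105 × 148 mm

A1: ⌊1189/2⌋ × 841 = 594 × 841 mm
A2: ⌊841/2⌋ × 594 = 420 × 594 mm
A3: ⌊594/2⌋ × 420 = 297 × 420 mm
A4: ⌊420/2⌋ × 297 = 210 × 297 mm
A5: ⌊297/2⌋ × 210 = 148 × 210 mm
A6: ⌊210/2⌋ × 148 = 105 × 148 mm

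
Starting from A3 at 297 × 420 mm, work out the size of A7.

A4: ⌊420/2⌋ × 297 = 210 × 297 mm
A5: ⌊297/2⌋ × 210 = 148 × 210 mm
A6: ⌊210/2⌋ × 148 = 105 × 148 mm
A7: ⌊148/2⌋ × 105 = 74 × 105 mm

74 × 105 mm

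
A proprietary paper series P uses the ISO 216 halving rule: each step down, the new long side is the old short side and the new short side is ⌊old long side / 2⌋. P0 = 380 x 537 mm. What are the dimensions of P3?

P1: ⌊537/2⌋ × 380 = 268 × 380 mm
P2: ⌊380/2⌋ × 268 = 190 × 268 mm
P3: ⌊268/2⌋ × 190 = 134 × 190 mm

134 × 190 mm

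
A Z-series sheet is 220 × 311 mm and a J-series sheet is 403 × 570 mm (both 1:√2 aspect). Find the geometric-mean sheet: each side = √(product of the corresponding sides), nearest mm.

Short side: √(220 · 403) = √88660 ≈ 297.8 → 298 mm
Long side: √(311 · 570) = √177270 ≈ 421.0 → 421 mm

298 × 421 mm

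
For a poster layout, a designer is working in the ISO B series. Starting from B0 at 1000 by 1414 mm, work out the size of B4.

B1: ⌊1414/2⌋ × 1000 = 707 × 1000 mm
B2: ⌊1000/2⌋ × 707 = 500 × 707 mm
B3: ⌊707/2⌋ × 500 = 353 × 500 mm
B4: ⌊500/2⌋ × 353 = 250 × 353 mm

250 × 353 mm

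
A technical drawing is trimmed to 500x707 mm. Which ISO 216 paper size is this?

B2 (500 × 707 mm)

Aspect ratio 707/500 ≈ 1.414 — close to the ISO √2 ≈ 1.414.
In the B-series (B0 = 1000 × 1414 mm): B2 = 500 × 707 mm.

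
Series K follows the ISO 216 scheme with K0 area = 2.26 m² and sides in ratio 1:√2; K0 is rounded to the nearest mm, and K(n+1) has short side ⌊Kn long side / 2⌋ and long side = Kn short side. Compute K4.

316 × 447 mm

Let K0's short side be w mm. w · w√2 = 2.26 m² = 2,260,000 mm², so w ≈ 1264.1 mm and w√2 ≈ 1787.8 mm → K0 = 1264 × 1788 mm.
K1: ⌊1788/2⌋ × 1264 = 894 × 1264 mm
K2: ⌊1264/2⌋ × 894 = 632 × 894 mm
K3: ⌊894/2⌋ × 632 = 447 × 632 mm
K4: ⌊632/2⌋ × 447 = 316 × 447 mm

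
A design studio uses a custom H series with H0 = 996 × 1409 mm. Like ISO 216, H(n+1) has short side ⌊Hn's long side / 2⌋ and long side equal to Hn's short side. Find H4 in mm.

249 × 352 mm

H1: ⌊1409/2⌋ × 996 = 704 × 996 mm
H2: ⌊996/2⌋ × 704 = 498 × 704 mm
H3: ⌊704/2⌋ × 498 = 352 × 498 mm
H4: ⌊498/2⌋ × 352 = 249 × 352 mm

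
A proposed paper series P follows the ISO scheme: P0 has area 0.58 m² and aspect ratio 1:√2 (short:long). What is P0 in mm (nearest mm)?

640 × 906 mm

Let the short side be w mm. Then w · w√2 = 0.58 m² = 580,000 mm².
w² = 580,000/√2, so w ≈ 640.4 mm; long side = w√2 ≈ 905.7 mm.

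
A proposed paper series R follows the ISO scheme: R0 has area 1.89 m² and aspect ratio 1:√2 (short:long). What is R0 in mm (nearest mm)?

1156 × 1635 mm

Let the short side be w mm. Then w · w√2 = 1.89 m² = 1,890,000 mm².
w² = 1,890,000/√2, so w ≈ 1156.0 mm; long side = w√2 ≈ 1634.9 mm.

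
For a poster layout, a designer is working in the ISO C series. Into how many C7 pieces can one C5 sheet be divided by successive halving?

Each ISO step halves the sheet: 1 × C5 → 2 × C6 → 4 × C7
From C5 to C7 is 2 halving steps: 2^2 = 4.

4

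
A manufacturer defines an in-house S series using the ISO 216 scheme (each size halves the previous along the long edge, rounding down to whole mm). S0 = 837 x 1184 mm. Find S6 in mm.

104 × 148 mm

S1: ⌊1184/2⌋ × 837 = 592 × 837 mm
S2: ⌊837/2⌋ × 592 = 418 × 592 mm
S3: ⌊592/2⌋ × 418 = 296 × 418 mm
S4: ⌊418/2⌋ × 296 = 209 × 296 mm
S5: ⌊296/2⌋ × 209 = 148 × 209 mm
S6: ⌊209/2⌋ × 148 = 104 × 148 mm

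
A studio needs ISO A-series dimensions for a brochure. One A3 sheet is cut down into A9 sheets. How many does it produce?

64

Each ISO step halves the sheet: 1 × A3 → 2 × A4 → 4 × A5 → 8 × A6 → …
From A3 to A9 is 6 halving steps: 2^6 = 64.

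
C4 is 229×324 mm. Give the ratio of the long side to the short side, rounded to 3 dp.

324 / 229 = 1.415
Matches √2 ≈ 1.414 — the ISO 216 defining ratio.

1.415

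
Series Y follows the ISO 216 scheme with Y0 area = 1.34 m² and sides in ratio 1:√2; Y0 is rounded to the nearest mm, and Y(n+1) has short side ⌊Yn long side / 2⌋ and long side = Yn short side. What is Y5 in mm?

Let Y0's short side be w mm. w · w√2 = 1.34 m² = 1,340,000 mm², so w ≈ 973.4 mm and w√2 ≈ 1376.6 mm → Y0 = 973 × 1377 mm.
Y1: ⌊1377/2⌋ × 973 = 688 × 973 mm
Y2: ⌊973/2⌋ × 688 = 486 × 688 mm
Y3: ⌊688/2⌋ × 486 = 344 × 486 mm
Y4: ⌊486/2⌋ × 344 = 243 × 344 mm
Y5: ⌊344/2⌋ × 243 = 172 × 243 mm

172 × 243 mm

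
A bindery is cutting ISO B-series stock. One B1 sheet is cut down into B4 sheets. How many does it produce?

8

B1 = 707 × 1000 mm; B4 = 250 × 353 mm.
Each halving step doubles the count; 3 steps from B1 to B4.
2^3 = 8.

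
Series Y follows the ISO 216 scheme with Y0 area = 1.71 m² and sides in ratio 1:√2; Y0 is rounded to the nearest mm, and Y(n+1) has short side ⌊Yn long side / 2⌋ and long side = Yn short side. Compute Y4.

275 × 388 mm

Let Y0's short side be w mm. w · w√2 = 1.71 m² = 1,710,000 mm², so w ≈ 1099.6 mm and w√2 ≈ 1555.1 mm → Y0 = 1100 × 1555 mm.
Y1: ⌊1555/2⌋ × 1100 = 777 × 1100 mm
Y2: ⌊1100/2⌋ × 777 = 550 × 777 mm
Y3: ⌊777/2⌋ × 550 = 388 × 550 mm
Y4: ⌊550/2⌋ × 388 = 275 × 388 mm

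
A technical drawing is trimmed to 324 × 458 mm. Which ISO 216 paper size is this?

Aspect ratio 458/324 ≈ 1.414 — close to the ISO √2 ≈ 1.414.
In the C-series (envelope sizes, between A and B): C3 = 324 × 458 mm.

C3 (324 × 458 mm)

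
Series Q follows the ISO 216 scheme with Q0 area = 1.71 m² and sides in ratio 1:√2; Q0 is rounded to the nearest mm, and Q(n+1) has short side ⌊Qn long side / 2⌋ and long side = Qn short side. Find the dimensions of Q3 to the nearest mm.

388 × 550 mm

Let Q0's short side be w mm. w · w√2 = 1.71 m² = 1,710,000 mm², so w ≈ 1099.6 mm and w√2 ≈ 1555.1 mm → Q0 = 1100 × 1555 mm.
Q1: ⌊1555/2⌋ × 1100 = 777 × 1100 mm
Q2: ⌊1100/2⌋ × 777 = 550 × 777 mm
Q3: ⌊777/2⌋ × 550 = 388 × 550 mm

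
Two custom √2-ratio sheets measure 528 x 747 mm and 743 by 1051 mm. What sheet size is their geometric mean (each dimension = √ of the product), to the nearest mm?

Short side: √(528 · 743) = √392304 ≈ 626.3 → 626 mm
Long side: √(747 · 1051) = √785097 ≈ 886.1 → 886 mm

626 × 886 mm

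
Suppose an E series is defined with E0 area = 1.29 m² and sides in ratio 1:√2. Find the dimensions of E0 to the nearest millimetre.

Let the short side be w mm. Then w · w√2 = 1.29 m² = 1,290,000 mm².
w² = 1,290,000/√2, so w ≈ 955.1 mm; long side = w√2 ≈ 1350.7 mm.

955 × 1351 mm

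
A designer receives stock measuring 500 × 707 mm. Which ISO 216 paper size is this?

B2 (500 × 707 mm)

Aspect ratio 707/500 ≈ 1.414 — close to the ISO √2 ≈ 1.414.
In the B-series (B0 = 1000 × 1414 mm): B2 = 500 × 707 mm.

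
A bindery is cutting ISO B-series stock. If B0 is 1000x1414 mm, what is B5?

B1: ⌊1414/2⌋ × 1000 = 707 × 1000 mm
B2: ⌊1000/2⌋ × 707 = 500 × 707 mm
B3: ⌊707/2⌋ × 500 = 353 × 500 mm
B4: ⌊500/2⌋ × 353 = 250 × 353 mm
B5: ⌊353/2⌋ × 250 = 176 × 250 mm

176 × 250 mm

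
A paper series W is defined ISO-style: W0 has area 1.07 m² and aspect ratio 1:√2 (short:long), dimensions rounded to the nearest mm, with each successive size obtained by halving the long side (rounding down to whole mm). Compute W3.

Let W0's short side be w mm. w · w√2 = 1.07 m² = 1,070,000 mm², so w ≈ 869.8 mm and w√2 ≈ 1230.1 mm → W0 = 870 × 1230 mm.
W1: ⌊1230/2⌋ × 870 = 615 × 870 mm
W2: ⌊870/2⌋ × 615 = 435 × 615 mm
W3: ⌊615/2⌋ × 435 = 307 × 435 mm

307 × 435 mm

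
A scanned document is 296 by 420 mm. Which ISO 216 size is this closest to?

A3 (297 × 420 mm)

Aspect ratio 420/296 ≈ 1.419 — close to the ISO √2 ≈ 1.414.
In the A-series (A0 area = 1 m²): A3 = 297 × 420 mm.
Off by 1 mm total — nearest standard size.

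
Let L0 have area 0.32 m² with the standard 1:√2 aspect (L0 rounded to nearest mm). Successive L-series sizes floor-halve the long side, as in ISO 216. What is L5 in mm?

84 × 119 mm

Let L0's short side be w mm. w · w√2 = 0.32 m² = 320,000 mm², so w ≈ 475.7 mm and w√2 ≈ 672.7 mm → L0 = 476 × 673 mm.
L1: ⌊673/2⌋ × 476 = 336 × 476 mm
L2: ⌊476/2⌋ × 336 = 238 × 336 mm
L3: ⌊336/2⌋ × 238 = 168 × 238 mm
L4: ⌊238/2⌋ × 168 = 119 × 168 mm
L5: ⌊168/2⌋ × 119 = 84 × 119 mm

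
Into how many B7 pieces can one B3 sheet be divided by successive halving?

16

Each ISO step halves the sheet: 1 × B3 → 2 × B4 → 4 × B5 → 8 × B6 → …
From B3 to B7 is 4 halving steps: 2^4 = 16.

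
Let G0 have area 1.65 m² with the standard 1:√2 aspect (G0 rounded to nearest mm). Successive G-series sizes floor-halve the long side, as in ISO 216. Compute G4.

270 × 382 mm

Let G0's short side be w mm. w · w√2 = 1.65 m² = 1,650,000 mm², so w ≈ 1080.2 mm and w√2 ≈ 1527.6 mm → G0 = 1080 × 1528 mm.
G1: ⌊1528/2⌋ × 1080 = 764 × 1080 mm
G2: ⌊1080/2⌋ × 764 = 540 × 764 mm
G3: ⌊764/2⌋ × 540 = 382 × 540 mm
G4: ⌊540/2⌋ × 382 = 270 × 382 mm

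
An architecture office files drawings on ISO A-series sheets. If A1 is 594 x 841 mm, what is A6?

105 × 148 mm

A2: ⌊841/2⌋ × 594 = 420 × 594 mm
A3: ⌊594/2⌋ × 420 = 297 × 420 mm
A4: ⌊420/2⌋ × 297 = 210 × 297 mm
A5: ⌊297/2⌋ × 210 = 148 × 210 mm
A6: ⌊210/2⌋ × 148 = 105 × 148 mm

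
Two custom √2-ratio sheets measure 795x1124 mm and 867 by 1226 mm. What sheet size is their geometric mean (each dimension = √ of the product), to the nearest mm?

830 × 1174 mm

Short side: √(795 · 867) = √689265 ≈ 830.2 → 830 mm
Long side: √(1124 · 1226) = √1378024 ≈ 1173.9 → 1174 mm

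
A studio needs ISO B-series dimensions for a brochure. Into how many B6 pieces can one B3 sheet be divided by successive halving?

8

Each ISO step halves the sheet: 1 × B3 → 2 × B4 → 4 × B5 → 8 × B6
From B3 to B6 is 3 halving steps: 2^3 = 8.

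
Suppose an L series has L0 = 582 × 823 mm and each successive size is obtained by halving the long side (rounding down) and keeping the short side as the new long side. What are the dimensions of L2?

L1: ⌊823/2⌋ × 582 = 411 × 582 mm
L2: ⌊582/2⌋ × 411 = 291 × 411 mm

291 × 411 mm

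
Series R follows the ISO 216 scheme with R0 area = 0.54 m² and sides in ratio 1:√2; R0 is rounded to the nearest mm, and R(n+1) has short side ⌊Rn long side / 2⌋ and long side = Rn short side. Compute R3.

218 × 309 mm

Let R0's short side be w mm. w · w√2 = 0.54 m² = 540,000 mm², so w ≈ 617.9 mm and w√2 ≈ 873.9 mm → R0 = 618 × 874 mm.
R1: ⌊874/2⌋ × 618 = 437 × 618 mm
R2: ⌊618/2⌋ × 437 = 309 × 437 mm
R3: ⌊437/2⌋ × 309 = 218 × 309 mm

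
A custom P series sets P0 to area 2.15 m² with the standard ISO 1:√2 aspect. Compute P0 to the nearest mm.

Let the short side be w mm. Then w · w√2 = 2.15 m² = 2,150,000 mm².
w² = 2,150,000/√2, so w ≈ 1233.0 mm; long side = w√2 ≈ 1743.7 mm.

1233 × 1744 mm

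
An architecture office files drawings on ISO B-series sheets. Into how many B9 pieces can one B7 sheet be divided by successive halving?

4

B7 = 88 × 125 mm; B9 = 44 × 62 mm.
Each halving step doubles the count; 2 steps from B7 to B9.
2^2 = 4.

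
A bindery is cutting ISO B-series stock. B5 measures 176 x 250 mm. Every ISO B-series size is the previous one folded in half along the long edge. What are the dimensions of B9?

B6: ⌊250/2⌋ × 176 = 125 × 176 mm
B7: ⌊176/2⌋ × 125 = 88 × 125 mm
B8: ⌊125/2⌋ × 88 = 62 × 88 mm
B9: ⌊88/2⌋ × 62 = 44 × 62 mm

44 × 62 mm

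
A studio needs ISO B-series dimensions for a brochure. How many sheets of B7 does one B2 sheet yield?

32

Each ISO step halves the sheet: 1 × B2 → 2 × B3 → 4 × B4 → 8 × B5 → …
From B2 to B7 is 5 halving steps: 2^5 = 32.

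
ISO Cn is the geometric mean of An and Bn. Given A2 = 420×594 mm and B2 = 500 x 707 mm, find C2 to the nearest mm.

458 × 648 mm

Short side: √(420 · 500) = √210000 ≈ 458.3 → 458 mm
Long side: √(594 · 707) = √419958 ≈ 648.0 → 648 mm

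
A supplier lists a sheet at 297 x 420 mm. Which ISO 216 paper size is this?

A3 (297 × 420 mm)

Aspect ratio 420/297 ≈ 1.414 — close to the ISO √2 ≈ 1.414.
In the A-series (A0 area = 1 m²): A3 = 297 × 420 mm.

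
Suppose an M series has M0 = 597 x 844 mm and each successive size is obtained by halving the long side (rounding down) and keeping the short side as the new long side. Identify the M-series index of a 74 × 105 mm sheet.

M6

M0: 597 × 844 mm
M1: 422 × 597 mm
M2: 298 × 422 mm
M3: 211 × 298 mm
M4: 149 × 211 mm
M5: 105 × 149 mm
M6: 74 × 105 mm
M7: 52 × 74 mm
→ matches M6.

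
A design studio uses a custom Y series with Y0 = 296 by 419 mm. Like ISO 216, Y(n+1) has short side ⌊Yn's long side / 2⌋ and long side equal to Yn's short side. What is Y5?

Y1: ⌊419/2⌋ × 296 = 209 × 296 mm
Y2: ⌊296/2⌋ × 209 = 148 × 209 mm
Y3: ⌊209/2⌋ × 148 = 104 × 148 mm
Y4: ⌊148/2⌋ × 104 = 74 × 104 mm
Y5: ⌊104/2⌋ × 74 = 52 × 74 mm

52 × 74 mm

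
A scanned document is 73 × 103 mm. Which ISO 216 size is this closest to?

Aspect ratio 103/73 ≈ 1.411 — close to the ISO √2 ≈ 1.414.
In the A-series (A0 area = 1 m²): A7 = 74 × 105 mm.
Off by 3 mm total — nearest standard size.

A7 (74 × 105 mm)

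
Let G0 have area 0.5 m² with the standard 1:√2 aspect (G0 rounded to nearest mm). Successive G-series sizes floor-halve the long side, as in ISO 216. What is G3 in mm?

210 × 297 mm

Let G0's short side be w mm. w · w√2 = 0.5 m² = 500,000 mm², so w ≈ 594.6 mm and w√2 ≈ 840.9 mm → G0 = 595 × 841 mm.
G1: ⌊841/2⌋ × 595 = 420 × 595 mm
G2: ⌊595/2⌋ × 420 = 297 × 420 mm
G3: ⌊420/2⌋ × 297 = 210 × 297 mm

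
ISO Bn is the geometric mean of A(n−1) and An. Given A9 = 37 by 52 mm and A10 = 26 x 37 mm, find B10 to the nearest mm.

Short side: √(37 · 26) = √962 ≈ 31.0 → 31 mm
Long side: √(52 · 37) = √1924 ≈ 43.9 → 44 mm

31 × 44 mm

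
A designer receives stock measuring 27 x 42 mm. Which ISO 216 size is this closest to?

C10 (28 × 40 mm)

Aspect ratio 42/27 ≈ 1.556 (ISO target is √2 ≈ 1.414).
In the C-series (envelope sizes, between A and B): C10 = 28 × 40 mm.
Off by 3 mm total — nearest standard size.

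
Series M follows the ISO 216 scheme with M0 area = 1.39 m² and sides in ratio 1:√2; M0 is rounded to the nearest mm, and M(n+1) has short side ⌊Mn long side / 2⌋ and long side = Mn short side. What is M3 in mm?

350 × 495 mm

Let M0's short side be w mm. w · w√2 = 1.39 m² = 1,390,000 mm², so w ≈ 991.4 mm and w√2 ≈ 1402.1 mm → M0 = 991 × 1402 mm.
M1: ⌊1402/2⌋ × 991 = 701 × 991 mm
M2: ⌊991/2⌋ × 701 = 495 × 701 mm
M3: ⌊701/2⌋ × 495 = 350 × 495 mm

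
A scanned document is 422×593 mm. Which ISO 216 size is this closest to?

A2 (420 × 594 mm)

Aspect ratio 593/422 ≈ 1.405 — close to the ISO √2 ≈ 1.414.
In the A-series (A0 area = 1 m²): A2 = 420 × 594 mm.
Off by 3 mm total — nearest standard size.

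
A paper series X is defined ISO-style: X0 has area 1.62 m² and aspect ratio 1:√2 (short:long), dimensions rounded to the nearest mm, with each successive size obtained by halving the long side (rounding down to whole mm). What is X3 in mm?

Let X0's short side be w mm. w · w√2 = 1.62 m² = 1,620,000 mm², so w ≈ 1070.3 mm and w√2 ≈ 1513.6 mm → X0 = 1070 × 1514 mm.
X1: ⌊1514/2⌋ × 1070 = 757 × 1070 mm
X2: ⌊1070/2⌋ × 757 = 535 × 757 mm
X3: ⌊757/2⌋ × 535 = 378 × 535 mm

378 × 535 mm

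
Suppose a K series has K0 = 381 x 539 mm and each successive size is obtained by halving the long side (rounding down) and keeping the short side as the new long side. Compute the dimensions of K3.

K1: ⌊539/2⌋ × 381 = 269 × 381 mm
K2: ⌊381/2⌋ × 269 = 190 × 269 mm
K3: ⌊269/2⌋ × 190 = 134 × 190 mm

134 × 190 mm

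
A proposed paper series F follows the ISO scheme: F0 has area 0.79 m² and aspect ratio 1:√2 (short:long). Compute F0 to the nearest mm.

747 × 1057 mm

Let the short side be w mm. Then w · w√2 = 0.79 m² = 790,000 mm².
w² = 790,000/√2, so w ≈ 747.4 mm; long side = w√2 ≈ 1057.0 mm.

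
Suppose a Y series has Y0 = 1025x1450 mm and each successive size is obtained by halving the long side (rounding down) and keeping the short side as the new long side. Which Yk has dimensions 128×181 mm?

Y0: 1025 × 1450 mm
Y1: 725 × 1025 mm
Y2: 512 × 725 mm
Y3: 362 × 512 mm
Y4: 256 × 362 mm
Y5: 181 × 256 mm
Y6: 128 × 181 mm
Y7: 90 × 128 mm
→ matches Y6.

Y6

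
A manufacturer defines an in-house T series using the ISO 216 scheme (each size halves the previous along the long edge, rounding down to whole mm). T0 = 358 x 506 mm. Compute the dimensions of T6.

44 × 63 mm

T1: ⌊506/2⌋ × 358 = 253 × 358 mm
T2: ⌊358/2⌋ × 253 = 179 × 253 mm
T3: ⌊253/2⌋ × 179 = 126 × 179 mm
T4: ⌊179/2⌋ × 126 = 89 × 126 mm
T5: ⌊126/2⌋ × 89 = 63 × 89 mm
T6: ⌊89/2⌋ × 63 = 44 × 63 mm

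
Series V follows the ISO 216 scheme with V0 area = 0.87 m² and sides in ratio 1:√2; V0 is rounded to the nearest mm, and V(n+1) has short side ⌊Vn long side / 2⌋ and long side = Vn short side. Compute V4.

196 × 277 mm

Let V0's short side be w mm. w · w√2 = 0.87 m² = 870,000 mm², so w ≈ 784.3 mm and w√2 ≈ 1109.2 mm → V0 = 784 × 1109 mm.
V1: ⌊1109/2⌋ × 784 = 554 × 784 mm
V2: ⌊784/2⌋ × 554 = 392 × 554 mm
V3: ⌊554/2⌋ × 392 = 277 × 392 mm
V4: ⌊392/2⌋ × 277 = 196 × 277 mm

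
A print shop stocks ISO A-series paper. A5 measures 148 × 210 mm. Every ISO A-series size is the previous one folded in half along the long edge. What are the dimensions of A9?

A6: ⌊210/2⌋ × 148 = 105 × 148 mm
A7: ⌊148/2⌋ × 105 = 74 × 105 mm
A8: ⌊105/2⌋ × 74 = 52 × 74 mm
A9: ⌊74/2⌋ × 52 = 37 × 52 mm

37 × 52 mm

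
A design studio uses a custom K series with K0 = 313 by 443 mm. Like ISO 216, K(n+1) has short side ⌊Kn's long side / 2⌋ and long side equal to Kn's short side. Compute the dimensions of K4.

K1: ⌊443/2⌋ × 313 = 221 × 313 mm
K2: ⌊313/2⌋ × 221 = 156 × 221 mm
K3: ⌊221/2⌋ × 156 = 110 × 156 mm
K4: ⌊156/2⌋ × 110 = 78 × 110 mm

78 × 110 mm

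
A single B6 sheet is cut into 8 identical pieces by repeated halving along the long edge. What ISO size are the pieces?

B9

8 = 2^3, so 3 halving steps.
B6 → B7 → … → B9 after 3 steps.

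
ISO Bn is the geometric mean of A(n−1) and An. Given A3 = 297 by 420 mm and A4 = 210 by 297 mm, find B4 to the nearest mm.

250 × 353 mm

Short side: √(297 · 210) = √62370 ≈ 249.7 → 250 mm
Long side: √(420 · 297) = √124740 ≈ 353.2 → 353 mm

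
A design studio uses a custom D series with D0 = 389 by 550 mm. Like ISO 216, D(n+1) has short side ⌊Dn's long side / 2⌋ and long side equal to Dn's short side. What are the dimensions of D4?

97 × 137 mm

D1: ⌊550/2⌋ × 389 = 275 × 389 mm
D2: ⌊389/2⌋ × 275 = 194 × 275 mm
D3: ⌊275/2⌋ × 194 = 137 × 194 mm
D4: ⌊194/2⌋ × 137 = 97 × 137 mm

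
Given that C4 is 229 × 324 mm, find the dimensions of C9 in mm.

40 × 57 mm

C5: ⌊324/2⌋ × 229 = 162 × 229 mm
C6: ⌊229/2⌋ × 162 = 114 × 162 mm
C7: ⌊162/2⌋ × 114 = 81 × 114 mm
C8: ⌊114/2⌋ × 81 = 57 × 81 mm
C9: ⌊81/2⌋ × 57 = 40 × 57 mm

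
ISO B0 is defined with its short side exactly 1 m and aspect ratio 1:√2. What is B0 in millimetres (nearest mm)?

1000 × 1414 mm

Short side = 1000 mm; long side = 1000√2 ≈ 1414.2 mm.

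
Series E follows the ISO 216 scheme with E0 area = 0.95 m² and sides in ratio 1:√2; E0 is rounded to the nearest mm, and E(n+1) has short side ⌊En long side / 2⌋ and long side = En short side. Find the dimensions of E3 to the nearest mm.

Let E0's short side be w mm. w · w√2 = 0.95 m² = 950,000 mm², so w ≈ 819.6 mm and w√2 ≈ 1159.1 mm → E0 = 820 × 1159 mm.
E1: ⌊1159/2⌋ × 820 = 579 × 820 mm
E2: ⌊820/2⌋ × 579 = 410 × 579 mm
E3: ⌊579/2⌋ × 410 = 289 × 410 mm

289 × 410 mm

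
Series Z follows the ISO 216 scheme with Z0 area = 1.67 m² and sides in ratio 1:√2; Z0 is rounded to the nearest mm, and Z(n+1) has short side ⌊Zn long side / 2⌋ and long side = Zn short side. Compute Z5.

Let Z0's short side be w mm. w · w√2 = 1.67 m² = 1,670,000 mm², so w ≈ 1086.7 mm and w√2 ≈ 1536.8 mm → Z0 = 1087 × 1537 mm.
Z1: ⌊1537/2⌋ × 1087 = 768 × 1087 mm
Z2: ⌊1087/2⌋ × 768 = 543 × 768 mm
Z3: ⌊768/2⌋ × 543 = 384 × 543 mm
Z4: ⌊543/2⌋ × 384 = 271 × 384 mm
Z5: ⌊384/2⌋ × 271 = 192 × 271 mm

192 × 271 mm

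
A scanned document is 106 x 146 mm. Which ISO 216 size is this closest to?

A6 (105 × 148 mm)

Aspect ratio 146/106 ≈ 1.377 (ISO target is √2 ≈ 1.414).
In the A-series (A0 area = 1 m²): A6 = 105 × 148 mm.
Off by 3 mm total — nearest standard size.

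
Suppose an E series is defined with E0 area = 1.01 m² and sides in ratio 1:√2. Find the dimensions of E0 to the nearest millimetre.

845 × 1195 mm

Let the short side be w mm. Then w · w√2 = 1.01 m² = 1,010,000 mm².
w² = 1,010,000/√2, so w ≈ 845.1 mm; long side = w√2 ≈ 1195.1 mm.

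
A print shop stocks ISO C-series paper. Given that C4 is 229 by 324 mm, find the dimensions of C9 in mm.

40 × 57 mm

C5: ⌊324/2⌋ × 229 = 162 × 229 mm
C6: ⌊229/2⌋ × 162 = 114 × 162 mm
C7: ⌊162/2⌋ × 114 = 81 × 114 mm
C8: ⌊114/2⌋ × 81 = 57 × 81 mm
C9: ⌊81/2⌋ × 57 = 40 × 57 mm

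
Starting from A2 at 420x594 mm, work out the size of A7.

74 × 105 mm

A3: ⌊594/2⌋ × 420 = 297 × 420 mm
A4: ⌊420/2⌋ × 297 = 210 × 297 mm
A5: ⌊297/2⌋ × 210 = 148 × 210 mm
A6: ⌊210/2⌋ × 148 = 105 × 148 mm
A7: ⌊148/2⌋ × 105 = 74 × 105 mm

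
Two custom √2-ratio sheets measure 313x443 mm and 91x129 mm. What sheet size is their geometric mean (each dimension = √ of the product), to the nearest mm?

Short side: √(313 · 91) = √28483 ≈ 168.8 → 169 mm
Long side: √(443 · 129) = √57147 ≈ 239.1 → 239 mm

169 × 239 mm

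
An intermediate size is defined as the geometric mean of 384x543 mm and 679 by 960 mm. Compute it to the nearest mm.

Short side: √(384 · 679) = √260736 ≈ 510.6 → 511 mm
Long side: √(543 · 960) = √521280 ≈ 722.0 → 722 mm

511 × 722 mm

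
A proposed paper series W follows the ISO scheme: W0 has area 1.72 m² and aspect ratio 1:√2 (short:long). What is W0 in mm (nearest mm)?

Let the short side be w mm. Then w · w√2 = 1.72 m² = 1,720,000 mm².
w² = 1,720,000/√2, so w ≈ 1102.8 mm; long side = w√2 ≈ 1559.6 mm.

1103 × 1560 mm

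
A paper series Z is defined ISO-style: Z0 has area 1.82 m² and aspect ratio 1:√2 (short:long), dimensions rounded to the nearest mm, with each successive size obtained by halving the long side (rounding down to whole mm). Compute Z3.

Let Z0's short side be w mm. w · w√2 = 1.82 m² = 1,820,000 mm², so w ≈ 1134.4 mm and w√2 ≈ 1604.3 mm → Z0 = 1134 × 1604 mm.
Z1: ⌊1604/2⌋ × 1134 = 802 × 1134 mm
Z2: ⌊1134/2⌋ × 802 = 567 × 802 mm
Z3: ⌊802/2⌋ × 567 = 401 × 567 mm

401 × 567 mm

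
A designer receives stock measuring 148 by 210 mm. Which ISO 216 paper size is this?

Aspect ratio 210/148 ≈ 1.419 — close to the ISO √2 ≈ 1.414.
In the A-series (A0 area = 1 m²): A5 = 148 × 210 mm.

A5 (148 × 210 mm)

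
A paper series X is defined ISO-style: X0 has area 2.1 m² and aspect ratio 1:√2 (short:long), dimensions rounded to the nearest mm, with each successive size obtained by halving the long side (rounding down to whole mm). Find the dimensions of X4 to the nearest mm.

Let X0's short side be w mm. w · w√2 = 2.1 m² = 2,100,000 mm², so w ≈ 1218.6 mm and w√2 ≈ 1723.3 mm → X0 = 1219 × 1723 mm.
X1: ⌊1723/2⌋ × 1219 = 861 × 1219 mm
X2: ⌊1219/2⌋ × 861 = 609 × 861 mm
X3: ⌊861/2⌋ × 609 = 430 × 609 mm
X4: ⌊609/2⌋ × 430 = 304 × 430 mm

304 × 430 mm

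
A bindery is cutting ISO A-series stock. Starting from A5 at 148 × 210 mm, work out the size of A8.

A6: ⌊210/2⌋ × 148 = 105 × 148 mm
A7: ⌊148/2⌋ × 105 = 74 × 105 mm
A8: ⌊105/2⌋ × 74 = 52 × 74 mm

52 × 74 mm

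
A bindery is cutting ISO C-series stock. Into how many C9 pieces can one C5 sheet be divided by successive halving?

16

C5 = 162 × 229 mm; C9 = 40 × 57 mm.
Each halving step doubles the count; 4 steps from C5 to C9.
2^4 = 16.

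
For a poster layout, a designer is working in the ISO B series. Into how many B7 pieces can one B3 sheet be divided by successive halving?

16

B3 = 353 × 500 mm; B7 = 88 × 125 mm.
Each halving step doubles the count; 4 steps from B3 to B7.
2^4 = 16.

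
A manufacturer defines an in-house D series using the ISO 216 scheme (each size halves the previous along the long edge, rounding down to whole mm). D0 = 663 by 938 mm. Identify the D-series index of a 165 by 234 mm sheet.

D0: 663 × 938 mm
D1: 469 × 663 mm
D2: 331 × 469 mm
D3: 234 × 331 mm
D4: 165 × 234 mm
D5: 117 × 165 mm
→ matches D4.

D4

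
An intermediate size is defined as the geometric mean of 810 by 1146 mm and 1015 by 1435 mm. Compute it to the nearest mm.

907 × 1282 mm

Short side: √(810 · 1015) = √822150 ≈ 906.7 → 907 mm
Long side: √(1146 · 1435) = √1644510 ≈ 1282.4 → 1282 mm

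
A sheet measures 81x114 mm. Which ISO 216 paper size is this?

Aspect ratio 114/81 ≈ 1.407 — close to the ISO √2 ≈ 1.414.
In the C-series (envelope sizes, between A and B): C7 = 81 × 114 mm.

C7 (81 × 114 mm)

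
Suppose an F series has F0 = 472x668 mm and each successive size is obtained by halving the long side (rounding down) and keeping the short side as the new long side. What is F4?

F1: ⌊668/2⌋ × 472 = 334 × 472 mm
F2: ⌊472/2⌋ × 334 = 236 × 334 mm
F3: ⌊334/2⌋ × 236 = 167 × 236 mm
F4: ⌊236/2⌋ × 167 = 118 × 167 mm

118 × 167 mm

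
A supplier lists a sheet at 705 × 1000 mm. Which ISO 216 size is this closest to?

Aspect ratio 1000/705 ≈ 1.418 — close to the ISO √2 ≈ 1.414.
In the B-series (B0 = 1000 × 1414 mm): B1 = 707 × 1000 mm.
Off by 2 mm total — nearest standard size.

B1 (707 × 1000 mm)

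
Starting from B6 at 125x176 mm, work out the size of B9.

44 × 62 mm

B7: ⌊176/2⌋ × 125 = 88 × 125 mm
B8: ⌊125/2⌋ × 88 = 62 × 88 mm
B9: ⌊88/2⌋ × 62 = 44 × 62 mm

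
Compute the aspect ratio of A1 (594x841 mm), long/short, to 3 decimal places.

841 / 594 = 1.416
ISO 216 targets √2 ≈ 1.414; the +0.002 deviation is from mm rounding.

1.416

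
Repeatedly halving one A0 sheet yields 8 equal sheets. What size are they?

A3

8 = 2^3, so 3 halving steps.
A0 → A1 → … → A3 after 3 steps.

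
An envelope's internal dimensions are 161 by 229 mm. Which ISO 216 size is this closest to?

Aspect ratio 229/161 ≈ 1.422 — close to the ISO √2 ≈ 1.414.
In the C-series (envelope sizes, between A and B): C5 = 162 × 229 mm.
Off by 1 mm total — nearest standard size.

C5 (162 × 229 mm)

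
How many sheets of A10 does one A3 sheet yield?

A3 = 297 × 420 mm; A10 = 26 × 37 mm.
Each halving step doubles the count; 7 steps from A3 to A10.
2^7 = 128.

128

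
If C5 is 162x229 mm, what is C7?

C6: ⌊229/2⌋ × 162 = 114 × 162 mm
C7: ⌊162/2⌋ × 114 = 81 × 114 mm

81 × 114 mm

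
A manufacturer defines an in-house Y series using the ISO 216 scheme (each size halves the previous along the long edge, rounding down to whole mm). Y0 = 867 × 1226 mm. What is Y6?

Y1: ⌊1226/2⌋ × 867 = 613 × 867 mm
Y2: ⌊867/2⌋ × 613 = 433 × 613 mm
Y3: ⌊613/2⌋ × 433 = 306 × 433 mm
Y4: ⌊433/2⌋ × 306 = 216 × 306 mm
Y5: ⌊306/2⌋ × 216 = 153 × 216 mm
Y6: ⌊216/2⌋ × 153 = 108 × 153 mm

108 × 153 mm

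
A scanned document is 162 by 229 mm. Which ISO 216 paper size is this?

Aspect ratio 229/162 ≈ 1.414 — close to the ISO √2 ≈ 1.414.
In the C-series (envelope sizes, between A and B): C5 = 162 × 229 mm.

C5 (162 × 229 mm)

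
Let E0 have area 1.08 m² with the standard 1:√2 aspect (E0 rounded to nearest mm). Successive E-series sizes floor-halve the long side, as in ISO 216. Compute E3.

309 × 437 mm

Let E0's short side be w mm. w · w√2 = 1.08 m² = 1,080,000 mm², so w ≈ 873.9 mm and w√2 ≈ 1235.9 mm → E0 = 874 × 1236 mm.
E1: ⌊1236/2⌋ × 874 = 618 × 874 mm
E2: ⌊874/2⌋ × 618 = 437 × 618 mm
E3: ⌊618/2⌋ × 437 = 309 × 437 mm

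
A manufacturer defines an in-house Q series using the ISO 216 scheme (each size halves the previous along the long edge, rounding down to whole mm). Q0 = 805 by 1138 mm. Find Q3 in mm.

Q1: ⌊1138/2⌋ × 805 = 569 × 805 mm
Q2: ⌊805/2⌋ × 569 = 402 × 569 mm
Q3: ⌊569/2⌋ × 402 = 284 × 402 mm

284 × 402 mm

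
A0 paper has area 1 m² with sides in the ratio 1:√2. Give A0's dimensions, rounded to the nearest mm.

Let the short side be w mm. Then the long side is w√2 and w · w√2 = 10⁶ mm².
w² = 10⁶/√2, so w = 1000 / 2^(1/4) ≈ 840.9 mm; long side = 1000 · 2^(1/4) ≈ 1189.2 mm.

841 × 1189 mm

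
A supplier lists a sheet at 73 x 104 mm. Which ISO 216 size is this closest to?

Aspect ratio 104/73 ≈ 1.425 — close to the ISO √2 ≈ 1.414.
In the A-series (A0 area = 1 m²): A7 = 74 × 105 mm.
Off by 2 mm total — nearest standard size.

A7 (74 × 105 mm)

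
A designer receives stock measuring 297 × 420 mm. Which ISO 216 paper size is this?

Aspect ratio 420/297 ≈ 1.414 — close to the ISO √2 ≈ 1.414.
In the A-series (A0 area = 1 m²): A3 = 297 × 420 mm.

A3 (297 × 420 mm)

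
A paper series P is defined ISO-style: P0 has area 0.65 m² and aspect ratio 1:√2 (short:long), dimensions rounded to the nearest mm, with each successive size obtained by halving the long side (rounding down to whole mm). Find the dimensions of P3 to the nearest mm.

239 × 339 mm

Let P0's short side be w mm. w · w√2 = 0.65 m² = 650,000 mm², so w ≈ 678.0 mm and w√2 ≈ 958.8 mm → P0 = 678 × 959 mm.
P1: ⌊959/2⌋ × 678 = 479 × 678 mm
P2: ⌊678/2⌋ × 479 = 339 × 479 mm
P3: ⌊479/2⌋ × 339 = 239 × 339 mm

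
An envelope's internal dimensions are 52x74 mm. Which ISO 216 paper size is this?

A8 (52 × 74 mm)

Aspect ratio 74/52 ≈ 1.423 — close to the ISO √2 ≈ 1.414.
In the A-series (A0 area = 1 m²): A8 = 52 × 74 mm.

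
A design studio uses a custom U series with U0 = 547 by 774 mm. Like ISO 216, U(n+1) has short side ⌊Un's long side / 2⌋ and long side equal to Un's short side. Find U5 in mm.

U1: ⌊774/2⌋ × 547 = 387 × 547 mm
U2: ⌊547/2⌋ × 387 = 273 × 387 mm
U3: ⌊387/2⌋ × 273 = 193 × 273 mm
U4: ⌊273/2⌋ × 193 = 136 × 193 mm
U5: ⌊193/2⌋ × 136 = 96 × 136 mm

96 × 136 mm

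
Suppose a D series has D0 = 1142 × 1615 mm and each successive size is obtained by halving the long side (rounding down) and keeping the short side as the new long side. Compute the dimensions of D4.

D1: ⌊1615/2⌋ × 1142 = 807 × 1142 mm
D2: ⌊1142/2⌋ × 807 = 571 × 807 mm
D3: ⌊807/2⌋ × 571 = 403 × 571 mm
D4: ⌊571/2⌋ × 403 = 285 × 403 mm

285 × 403 mm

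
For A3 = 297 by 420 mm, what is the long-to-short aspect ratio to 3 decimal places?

1.414

420 / 297 = 1.414
Matches √2 ≈ 1.414 — the ISO 216 defining ratio.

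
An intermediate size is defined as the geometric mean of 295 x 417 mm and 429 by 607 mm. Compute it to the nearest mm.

356 × 503 mm

Short side: √(295 · 429) = √126555 ≈ 355.7 → 356 mm
Long side: √(417 · 607) = √253119 ≈ 503.1 → 503 mm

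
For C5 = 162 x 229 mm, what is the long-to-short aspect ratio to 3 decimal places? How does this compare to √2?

229 / 162 = 1.414
Matches √2 ≈ 1.414 — the ISO 216 defining ratio.

1.414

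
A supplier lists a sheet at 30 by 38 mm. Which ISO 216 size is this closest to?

C10 (28 × 40 mm)

Aspect ratio 38/30 ≈ 1.267 (ISO target is √2 ≈ 1.414).
In the C-series (envelope sizes, between A and B): C10 = 28 × 40 mm.
Off by 4 mm total — nearest standard size.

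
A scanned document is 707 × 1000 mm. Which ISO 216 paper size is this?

Aspect ratio 1000/707 ≈ 1.414 — close to the ISO √2 ≈ 1.414.
In the B-series (B0 = 1000 × 1414 mm): B1 = 707 × 1000 mm.

B1 (707 × 1000 mm)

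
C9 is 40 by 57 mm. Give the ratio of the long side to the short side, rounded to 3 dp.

1.425

57 / 40 = 1.425
ISO 216 targets √2 ≈ 1.414; the +0.011 deviation is from mm rounding.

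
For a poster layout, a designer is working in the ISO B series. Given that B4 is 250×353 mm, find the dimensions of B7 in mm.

88 × 125 mm

B5: ⌊353/2⌋ × 250 = 176 × 250 mm
B6: ⌊250/2⌋ × 176 = 125 × 176 mm
B7: ⌊176/2⌋ × 125 = 88 × 125 mm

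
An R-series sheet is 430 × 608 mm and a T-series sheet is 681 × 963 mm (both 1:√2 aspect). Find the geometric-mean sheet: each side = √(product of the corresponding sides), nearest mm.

Short side: √(430 · 681) = √292830 ≈ 541.1 → 541 mm
Long side: √(608 · 963) = √585504 ≈ 765.2 → 765 mm

541 × 765 mm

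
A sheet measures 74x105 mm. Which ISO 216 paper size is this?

Aspect ratio 105/74 ≈ 1.419 — close to the ISO √2 ≈ 1.414.
In the A-series (A0 area = 1 m²): A7 = 74 × 105 mm.

A7 (74 × 105 mm)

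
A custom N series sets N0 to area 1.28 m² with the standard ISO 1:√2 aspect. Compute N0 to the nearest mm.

951 × 1345 mm

Let the short side be w mm. Then w · w√2 = 1.28 m² = 1,280,000 mm².
w² = 1,280,000/√2, so w ≈ 951.4 mm; long side = w√2 ≈ 1345.4 mm.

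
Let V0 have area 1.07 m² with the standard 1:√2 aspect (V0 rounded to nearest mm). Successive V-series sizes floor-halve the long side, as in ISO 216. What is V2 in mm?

435 × 615 mm

Let V0's short side be w mm. w · w√2 = 1.07 m² = 1,070,000 mm², so w ≈ 869.8 mm and w√2 ≈ 1230.1 mm → V0 = 870 × 1230 mm.
V1: ⌊1230/2⌋ × 870 = 615 × 870 mm
V2: ⌊870/2⌋ × 615 = 435 × 615 mm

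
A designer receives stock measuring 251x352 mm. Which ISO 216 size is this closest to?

B4 (250 × 353 mm)

Aspect ratio 352/251 ≈ 1.402 — close to the ISO √2 ≈ 1.414.
In the B-series (B0 = 1000 × 1414 mm): B4 = 250 × 353 mm.
Off by 2 mm total — nearest standard size.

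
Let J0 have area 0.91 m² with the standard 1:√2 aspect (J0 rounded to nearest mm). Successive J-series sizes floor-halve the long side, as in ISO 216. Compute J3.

Let J0's short side be w mm. w · w√2 = 0.91 m² = 910,000 mm², so w ≈ 802.2 mm and w√2 ≈ 1134.4 mm → J0 = 802 × 1134 mm.
J1: ⌊1134/2⌋ × 802 = 567 × 802 mm
J2: ⌊802/2⌋ × 567 = 401 × 567 mm
J3: ⌊567/2⌋ × 401 = 283 × 401 mm

283 × 401 mm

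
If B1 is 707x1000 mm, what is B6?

125 × 176 mm

B2: ⌊1000/2⌋ × 707 = 500 × 707 mm
B3: ⌊707/2⌋ × 500 = 353 × 500 mm
B4: ⌊500/2⌋ × 353 = 250 × 353 mm
B5: ⌊353/2⌋ × 250 = 176 × 250 mm
B6: ⌊250/2⌋ × 176 = 125 × 176 mm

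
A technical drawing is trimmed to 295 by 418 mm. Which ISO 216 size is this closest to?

A3 (297 × 420 mm)

Aspect ratio 418/295 ≈ 1.417 — close to the ISO √2 ≈ 1.414.
In the A-series (A0 area = 1 m²): A3 = 297 × 420 mm.
Off by 4 mm total — nearest standard size.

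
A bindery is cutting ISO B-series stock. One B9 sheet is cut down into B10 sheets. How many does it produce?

2

B9 = 44 × 62 mm; B10 = 31 × 44 mm.
Each halving step doubles the count; 1 step from B9 to B10.
2^1 = 2.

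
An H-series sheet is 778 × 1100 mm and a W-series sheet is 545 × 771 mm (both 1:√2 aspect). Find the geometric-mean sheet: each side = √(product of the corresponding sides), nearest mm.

651 × 921 mm

Short side: √(778 · 545) = √424010 ≈ 651.2 → 651 mm
Long side: √(1100 · 771) = √848100 ≈ 920.9 → 921 mm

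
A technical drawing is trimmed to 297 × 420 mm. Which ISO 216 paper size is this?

A3 (297 × 420 mm)

Aspect ratio 420/297 ≈ 1.414 — close to the ISO √2 ≈ 1.414.
In the A-series (A0 area = 1 m²): A3 = 297 × 420 mm.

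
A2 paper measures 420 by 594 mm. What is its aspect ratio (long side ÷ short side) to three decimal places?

1.414

594 / 420 = 1.414
Matches √2 ≈ 1.414 — the ISO 216 defining ratio.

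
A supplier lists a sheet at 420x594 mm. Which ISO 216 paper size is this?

Aspect ratio 594/420 ≈ 1.414 — close to the ISO √2 ≈ 1.414.
In the A-series (A0 area = 1 m²): A2 = 420 × 594 mm.

A2 (420 × 594 mm)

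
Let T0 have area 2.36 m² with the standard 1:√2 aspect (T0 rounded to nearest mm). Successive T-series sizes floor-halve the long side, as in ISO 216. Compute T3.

Let T0's short side be w mm. w · w√2 = 2.36 m² = 2,360,000 mm², so w ≈ 1291.8 mm and w√2 ≈ 1826.9 mm → T0 = 1292 × 1827 mm.
T1: ⌊1827/2⌋ × 1292 = 913 × 1292 mm
T2: ⌊1292/2⌋ × 913 = 646 × 913 mm
T3: ⌊913/2⌋ × 646 = 456 × 646 mm

456 × 646 mm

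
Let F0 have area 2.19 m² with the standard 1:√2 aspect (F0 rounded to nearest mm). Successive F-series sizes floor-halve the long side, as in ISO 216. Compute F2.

Let F0's short side be w mm. w · w√2 = 2.19 m² = 2,190,000 mm², so w ≈ 1244.4 mm and w√2 ≈ 1759.9 mm → F0 = 1244 × 1760 mm.
F1: ⌊1760/2⌋ × 1244 = 880 × 1244 mm
F2: ⌊1244/2⌋ × 880 = 622 × 880 mm

622 × 880 mm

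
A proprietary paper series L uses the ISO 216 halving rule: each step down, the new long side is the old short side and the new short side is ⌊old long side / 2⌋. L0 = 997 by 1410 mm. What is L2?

498 × 705 mm

L1: ⌊1410/2⌋ × 997 = 705 × 997 mm
L2: ⌊997/2⌋ × 705 = 498 × 705 mm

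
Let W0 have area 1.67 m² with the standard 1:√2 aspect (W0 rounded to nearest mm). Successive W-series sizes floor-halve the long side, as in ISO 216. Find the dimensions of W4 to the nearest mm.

271 × 384 mm

Let W0's short side be w mm. w · w√2 = 1.67 m² = 1,670,000 mm², so w ≈ 1086.7 mm and w√2 ≈ 1536.8 mm → W0 = 1087 × 1537 mm.
W1: ⌊1537/2⌋ × 1087 = 768 × 1087 mm
W2: ⌊1087/2⌋ × 768 = 543 × 768 mm
W3: ⌊768/2⌋ × 543 = 384 × 543 mm
W4: ⌊543/2⌋ × 384 = 271 × 384 mm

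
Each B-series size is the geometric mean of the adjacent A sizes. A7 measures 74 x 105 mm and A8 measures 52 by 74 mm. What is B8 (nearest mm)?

62 × 88 mm

Short side: √(74 · 52) = √3848 ≈ 62.0 → 62 mm
Long side: √(105 · 74) = √7770 ≈ 88.1 → 88 mm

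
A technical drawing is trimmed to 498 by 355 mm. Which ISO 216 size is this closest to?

Aspect ratio 498/355 ≈ 1.403 — close to the ISO √2 ≈ 1.414.
In the B-series (B0 = 1000 × 1414 mm): B3 = 353 × 500 mm.
Off by 4 mm total — nearest standard size.

B3 (353 × 500 mm)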